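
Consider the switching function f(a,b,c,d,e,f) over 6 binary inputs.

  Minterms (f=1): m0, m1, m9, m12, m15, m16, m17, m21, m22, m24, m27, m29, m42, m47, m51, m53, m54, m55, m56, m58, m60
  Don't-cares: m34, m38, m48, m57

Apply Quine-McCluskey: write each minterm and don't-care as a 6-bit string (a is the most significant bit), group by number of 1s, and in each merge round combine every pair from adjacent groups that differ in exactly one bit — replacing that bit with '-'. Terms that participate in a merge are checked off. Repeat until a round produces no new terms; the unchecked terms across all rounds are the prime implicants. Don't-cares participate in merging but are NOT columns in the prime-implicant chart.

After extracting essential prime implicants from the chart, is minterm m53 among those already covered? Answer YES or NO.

Round 0: 000000✓ 000001✓ 001001✓ 001100 001111✓ 010000✓ 010001✓ 010101✓ 010110✓ 011000✓ 011011 011101✓ 100010✓ 100110✓ 101010✓ 101111✓ 110000✓ 110011✓ 110101✓ 110110✓ 110111✓ 111000✓ 111001✓ 111010✓ 111100✓
Round 1: -01111 -10000✓ -10101 -10110 -11000✓ 0-0000✓ 0-0001✓ 00-001 00000-✓ 01-000✓ 01-101 010-01 01000-✓ 1-0110 1-1010 10-010 100-10 11-000✓ 110-11 1101-1 11011- 111-00 1110-0 11100-
Round 2: -1-000 0-000-
PIs = {-01111, -1-000, -10101, -10110, 0-000-, 00-001, 001100, 01-101, 010-01, 011011, 1-0110, 1-1010, 10-010, 100-10, 110-11, 1101-1, 11011-, 111-00, 1110-0, 11100-}
Coverage chart:
  m0: 0-000- ←essential
  m1: 0-000-,00-001
  m9: 00-001 ←essential
  m12: 001100 ←essential
  m15: -01111 ←essential
  m16: -1-000,0-000-
  m17: 0-000-,010-01
  m21: -10101,01-101,010-01
  m22: -10110 ←essential
  m24: -1-000 ←essential
  m27: 011011 ←essential
  m29: 01-101 ←essential
  m42: 1-1010,10-010
  m47: -01111 ←essential
  m51: 110-11 ←essential
  m53: -10101,1101-1
  m54: -10110,1-0110,11011-
  m55: 110-11,1101-1,11011-
  m56: -1-000,111-00,1110-0,11100-
  m58: 1-1010,1110-0
  m60: 111-00 ←essential
Essential: -01111, -1-000, -10110, 0-000-, 00-001, 001100, 01-101, 011011, 110-11, 111-00

NO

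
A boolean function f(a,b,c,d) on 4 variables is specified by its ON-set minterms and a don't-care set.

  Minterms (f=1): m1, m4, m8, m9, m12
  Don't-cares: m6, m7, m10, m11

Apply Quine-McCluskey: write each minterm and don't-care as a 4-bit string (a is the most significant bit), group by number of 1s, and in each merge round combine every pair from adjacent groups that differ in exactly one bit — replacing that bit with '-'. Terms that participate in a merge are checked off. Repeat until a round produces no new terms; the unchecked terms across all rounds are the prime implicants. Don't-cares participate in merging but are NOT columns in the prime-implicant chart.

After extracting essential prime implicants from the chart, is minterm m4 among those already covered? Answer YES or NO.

NO

size-2^0 implicants → 0001(✓)  0100(✓)  0110(✓)  0111(✓)  1000(✓)  1001(✓)  1010(✓)  1011(✓)  1100(✓)
size-2^1 implicants → -001  -100  01-0  011-  1-00  10-0(✓)  10-1(✓)  100-(✓)  101-(✓)
size-2^2 implicants → 10--
Unchecked terms (primes): -001, -100, 01-0, 011-, 1-00, 10--
Minterm coverage:
  m1 ⊆ -001 [E]
  m4 ⊆ -100,01-0
  m8 ⊆ 1-00,10--
  m9 ⊆ -001,10--
  m12 ⊆ -100,1-00
E = {-001}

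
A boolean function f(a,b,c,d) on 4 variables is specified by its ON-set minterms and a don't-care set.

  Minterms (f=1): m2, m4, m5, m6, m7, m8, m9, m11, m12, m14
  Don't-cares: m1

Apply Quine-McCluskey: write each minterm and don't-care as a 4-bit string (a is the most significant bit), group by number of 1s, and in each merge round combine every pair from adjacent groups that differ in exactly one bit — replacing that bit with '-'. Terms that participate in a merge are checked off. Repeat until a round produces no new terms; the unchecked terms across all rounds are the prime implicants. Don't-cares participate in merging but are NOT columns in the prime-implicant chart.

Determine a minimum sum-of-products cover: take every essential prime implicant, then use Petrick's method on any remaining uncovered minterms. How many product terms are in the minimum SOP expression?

[col 0] 0001*, 0010*, 0100*, 0101*, 0110*, 0111*, 1000*, 1001*, 1011*, 1100*, 1110*
[col 1] -001, -100*, -110*, 0-01, 0-10, 01-0*, 01-1*, 010-*, 011-*, 1-00, 10-1, 100-, 11-0*
[col 2] -1-0, 01--
Prime implicants: -001, -1-0, 0-01, 0-10, 01--, 1-00, 10-1, 100-
PI chart (minterm → PIs covering it):
  2 | 0-10  (sole → essential)
  4 | -1-0,01--
  5 | 0-01,01--
  6 | -1-0,0-10,01--
  7 | 01--  (sole → essential)
  8 | 1-00,100-
  9 | -001,10-1,100-
  11 | 10-1  (sole → essential)
  12 | -1-0,1-00
  14 | -1-0  (sole → essential)
Essential prime implicants: -1-0, 0-10, 01--, 10-1
Petrick residual → 1-00
Minimum SOP uses 5 PIs: bd' + a'cd' + a'b + ac'd' + ab'd

5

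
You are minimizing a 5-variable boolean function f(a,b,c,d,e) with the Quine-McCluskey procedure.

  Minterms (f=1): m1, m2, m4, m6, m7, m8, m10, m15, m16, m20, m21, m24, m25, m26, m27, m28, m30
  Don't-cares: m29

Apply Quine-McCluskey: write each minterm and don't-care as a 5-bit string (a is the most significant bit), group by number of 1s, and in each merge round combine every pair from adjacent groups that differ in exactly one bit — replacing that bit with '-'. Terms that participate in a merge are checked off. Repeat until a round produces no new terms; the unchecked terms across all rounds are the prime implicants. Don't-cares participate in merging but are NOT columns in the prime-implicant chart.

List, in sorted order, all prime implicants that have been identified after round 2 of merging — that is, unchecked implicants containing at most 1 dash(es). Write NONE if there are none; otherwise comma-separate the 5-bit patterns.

[col 0] 00001, 00010*, 00100*, 00110*, 00111*, 01000*, 01010*, 01111*, 10000*, 10100*, 10101*, 11000*, 11001*, 11010*, 11011*, 11100*, 11101*, 11110*
[col 1] -0100, -1000*, -1010*, 0-010, 0-111, 00-10, 001-0, 0011-, 010-0*, 1-000*, 1-100*, 1-101*, 10-00*, 1010-*, 11-00*, 11-01*, 11-10*, 110-0*, 110-1*, 1100-*, 1101-*, 111-0*, 1110-*
[col 2] -10-0, 1--00, 1-10-, 11--0, 11-0-, 110--
Prime implicants: -0100, -10-0, 0-010, 0-111, 00-10, 00001, 001-0, 0011-, 1--00, 1-10-, 11--0, 11-0-, 110--

-0100, 0-010, 0-111, 00-10, 00001, 001-0, 0011-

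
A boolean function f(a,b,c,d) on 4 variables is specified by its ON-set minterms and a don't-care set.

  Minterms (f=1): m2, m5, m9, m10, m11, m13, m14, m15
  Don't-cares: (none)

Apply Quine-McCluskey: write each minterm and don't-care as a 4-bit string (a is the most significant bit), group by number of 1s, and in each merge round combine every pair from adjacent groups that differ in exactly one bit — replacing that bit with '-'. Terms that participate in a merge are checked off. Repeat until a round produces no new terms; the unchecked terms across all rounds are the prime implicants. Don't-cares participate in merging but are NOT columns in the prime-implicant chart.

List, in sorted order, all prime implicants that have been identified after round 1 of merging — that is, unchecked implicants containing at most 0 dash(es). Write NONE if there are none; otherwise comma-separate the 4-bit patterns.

size-2^0 implicants → 0010(✓)  0101(✓)  1001(✓)  1010(✓)  1011(✓)  1101(✓)  1110(✓)  1111(✓)
size-2^1 implicants → -010  -101  1-01(✓)  1-10(✓)  1-11(✓)  10-1(✓)  101-(✓)  11-1(✓)  111-(✓)
size-2^2 implicants → 1--1  1-1-
Unchecked terms (primes): -010, -101, 1--1, 1-1-

NONE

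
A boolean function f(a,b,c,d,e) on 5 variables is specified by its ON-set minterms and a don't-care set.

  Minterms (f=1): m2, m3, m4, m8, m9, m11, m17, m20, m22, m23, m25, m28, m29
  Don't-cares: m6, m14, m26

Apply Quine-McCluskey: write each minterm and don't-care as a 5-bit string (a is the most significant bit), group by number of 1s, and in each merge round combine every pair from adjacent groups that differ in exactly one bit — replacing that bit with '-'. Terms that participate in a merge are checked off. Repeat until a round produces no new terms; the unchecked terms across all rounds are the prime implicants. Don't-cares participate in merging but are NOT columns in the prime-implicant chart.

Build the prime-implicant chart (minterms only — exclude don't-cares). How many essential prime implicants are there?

4

Round 0: 00010✓ 00011✓ 00100✓ 00110✓ 01000✓ 01001✓ 01011✓ 01110✓ 10001✓ 10100✓ 10110✓ 10111✓ 11001✓ 11010 11100✓ 11101✓
Round 1: -0100✓ -0110✓ -1001 0-011 0-110 00-10 0001- 001-0✓ 010-1 0100- 1-001 1-100 101-0✓ 1011- 11-01 1110-
Round 2: -01-0
PIs = {-01-0, -1001, 0-011, 0-110, 00-10, 0001-, 010-1, 0100-, 1-001, 1-100, 1011-, 11-01, 11010, 1110-}
Coverage chart:
  m2: 00-10,0001-
  m3: 0-011,0001-
  m4: -01-0 ←essential
  m8: 0100- ←essential
  m9: -1001,010-1,0100-
  m11: 0-011,010-1
  m17: 1-001 ←essential
  m20: -01-0,1-100
  m22: -01-0,1011-
  m23: 1011- ←essential
  m25: -1001,1-001,11-01
  m28: 1-100,1110-
  m29: 11-01,1110-
Essential: -01-0, 0100-, 1-001, 1011-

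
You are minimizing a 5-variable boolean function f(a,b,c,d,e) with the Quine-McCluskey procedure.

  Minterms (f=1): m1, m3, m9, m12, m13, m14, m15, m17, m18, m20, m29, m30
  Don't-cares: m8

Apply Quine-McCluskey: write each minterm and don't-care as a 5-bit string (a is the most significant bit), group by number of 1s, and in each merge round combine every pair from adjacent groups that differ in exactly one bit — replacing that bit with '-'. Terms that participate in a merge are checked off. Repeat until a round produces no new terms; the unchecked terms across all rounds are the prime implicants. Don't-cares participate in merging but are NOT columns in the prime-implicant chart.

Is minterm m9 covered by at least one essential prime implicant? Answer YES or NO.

[col 0] 00001*, 00011*, 01000*, 01001*, 01100*, 01101*, 01110*, 01111*, 10001*, 10010, 10100, 11101*, 11110*
[col 1] -0001, -1101, -1110, 0-001, 000-1, 01-00*, 01-01*, 0100-*, 011-0*, 011-1*, 0110-*, 0111-*
[col 2] 01-0-, 011--
Prime implicants: -0001, -1101, -1110, 0-001, 000-1, 01-0-, 011--, 10010, 10100
PI chart (minterm → PIs covering it):
  1 | -0001,0-001,000-1
  3 | 000-1  (sole → essential)
  9 | 0-001,01-0-
  12 | 01-0-,011--
  13 | -1101,01-0-,011--
  14 | -1110,011--
  15 | 011--  (sole → essential)
  17 | -0001  (sole → essential)
  18 | 10010  (sole → essential)
  20 | 10100  (sole → essential)
  29 | -1101  (sole → essential)
  30 | -1110  (sole → essential)
Essential prime implicants: -0001, -1101, -1110, 000-1, 011--, 10010, 10100

NO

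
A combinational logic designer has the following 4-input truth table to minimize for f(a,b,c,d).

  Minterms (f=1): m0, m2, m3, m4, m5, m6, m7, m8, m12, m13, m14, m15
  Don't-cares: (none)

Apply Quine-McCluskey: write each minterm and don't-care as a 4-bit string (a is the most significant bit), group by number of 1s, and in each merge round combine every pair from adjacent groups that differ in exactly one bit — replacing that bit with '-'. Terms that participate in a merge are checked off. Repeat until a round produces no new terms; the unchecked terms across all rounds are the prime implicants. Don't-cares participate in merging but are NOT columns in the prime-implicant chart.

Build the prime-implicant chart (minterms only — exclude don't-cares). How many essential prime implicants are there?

3

Round 0: 0000✓ 0010✓ 0011✓ 0100✓ 0101✓ 0110✓ 0111✓ 1000✓ 1100✓ 1101✓ 1110✓ 1111✓
Round 1: -000✓ -100✓ -101✓ -110✓ -111✓ 0-00✓ 0-10✓ 0-11✓ 00-0✓ 001-✓ 01-0✓ 01-1✓ 010-✓ 011-✓ 1-00✓ 11-0✓ 11-1✓ 110-✓ 111-✓
Round 2: --00 -1-0✓ -1-1✓ -10-✓ -11-✓ 0--0 0-1- 01--✓ 11--✓
Round 3: -1--
PIs = {--00, -1--, 0--0, 0-1-}
Coverage chart:
  m0: --00,0--0
  m2: 0--0,0-1-
  m3: 0-1- ←essential
  m4: --00,-1--,0--0
  m5: -1-- ←essential
  m6: -1--,0--0,0-1-
  m7: -1--,0-1-
  m8: --00 ←essential
  m12: --00,-1--
  m13: -1-- ←essential
  m14: -1-- ←essential
  m15: -1-- ←essential
Essential: --00, -1--, 0-1-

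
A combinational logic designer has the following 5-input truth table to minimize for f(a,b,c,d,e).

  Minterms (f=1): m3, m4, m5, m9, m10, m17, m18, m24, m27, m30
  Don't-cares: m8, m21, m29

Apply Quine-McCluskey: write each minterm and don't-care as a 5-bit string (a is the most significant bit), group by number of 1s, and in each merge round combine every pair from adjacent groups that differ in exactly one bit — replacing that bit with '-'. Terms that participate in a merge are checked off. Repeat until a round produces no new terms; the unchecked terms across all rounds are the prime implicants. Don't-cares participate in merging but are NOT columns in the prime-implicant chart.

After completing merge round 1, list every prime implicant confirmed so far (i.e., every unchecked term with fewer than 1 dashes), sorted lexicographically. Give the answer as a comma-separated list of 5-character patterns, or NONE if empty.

[col 0] 00011, 00100*, 00101*, 01000*, 01001*, 01010*, 10001*, 10010, 10101*, 11000*, 11011, 11101*, 11110
[col 1] -0101, -1000, 0010-, 010-0, 0100-, 1-101, 10-01
Prime implicants: -0101, -1000, 00011, 0010-, 010-0, 0100-, 1-101, 10-01, 10010, 11011, 11110

00011, 10010, 11011, 11110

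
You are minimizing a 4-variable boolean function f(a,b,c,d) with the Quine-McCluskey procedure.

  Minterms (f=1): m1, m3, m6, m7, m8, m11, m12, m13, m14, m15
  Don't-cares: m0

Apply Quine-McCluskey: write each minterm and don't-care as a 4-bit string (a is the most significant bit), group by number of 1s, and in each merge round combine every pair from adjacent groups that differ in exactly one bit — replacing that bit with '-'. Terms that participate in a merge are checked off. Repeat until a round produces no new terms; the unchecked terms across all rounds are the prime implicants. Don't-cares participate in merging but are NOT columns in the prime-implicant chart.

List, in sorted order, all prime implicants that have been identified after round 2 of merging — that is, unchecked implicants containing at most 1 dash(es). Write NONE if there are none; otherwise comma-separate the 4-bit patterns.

[col 0] 0000*, 0001*, 0011*, 0110*, 0111*, 1000*, 1011*, 1100*, 1101*, 1110*, 1111*
[col 1] -000, -011*, -110*, -111*, 0-11*, 00-1, 000-, 011-*, 1-00, 1-11*, 11-0*, 11-1*, 110-*, 111-*
[col 2] --11, -11-, 11--
Prime implicants: --11, -000, -11-, 00-1, 000-, 1-00, 11--

-000, 00-1, 000-, 1-00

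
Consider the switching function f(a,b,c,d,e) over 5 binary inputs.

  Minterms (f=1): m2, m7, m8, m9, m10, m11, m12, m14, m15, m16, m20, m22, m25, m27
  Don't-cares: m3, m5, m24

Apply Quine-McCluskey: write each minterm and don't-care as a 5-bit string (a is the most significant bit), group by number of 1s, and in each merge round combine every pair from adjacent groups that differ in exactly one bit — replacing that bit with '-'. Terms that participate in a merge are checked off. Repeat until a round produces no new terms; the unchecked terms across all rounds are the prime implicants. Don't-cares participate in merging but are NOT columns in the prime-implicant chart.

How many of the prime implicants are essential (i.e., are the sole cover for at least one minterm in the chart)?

4

Round 0: 00010✓ 00011✓ 00101✓ 00111✓ 01000✓ 01001✓ 01010✓ 01011✓ 01100✓ 01110✓ 01111✓ 10000✓ 10100✓ 10110✓ 11000✓ 11001✓ 11011✓
Round 1: -1000✓ -1001✓ -1011✓ 0-010✓ 0-011✓ 0-111✓ 00-11✓ 0001-✓ 001-1 01-00✓ 01-10✓ 01-11✓ 010-0✓ 010-1✓ 0100-✓ 0101-✓ 011-0✓ 0111-✓ 1-000 10-00 101-0 110-1✓ 1100-✓
Round 2: -10-1 -100- 0--11 0-01- 01--0 01-1- 010--
PIs = {-10-1, -100-, 0--11, 0-01-, 001-1, 01--0, 01-1-, 010--, 1-000, 10-00, 101-0}
Coverage chart:
  m2: 0-01- ←essential
  m7: 0--11,001-1
  m8: -100-,01--0,010--
  m9: -10-1,-100-,010--
  m10: 0-01-,01--0,01-1-,010--
  m11: -10-1,0--11,0-01-,01-1-,010--
  m12: 01--0 ←essential
  m14: 01--0,01-1-
  m15: 0--11,01-1-
  m16: 1-000,10-00
  m20: 10-00,101-0
  m22: 101-0 ←essential
  m25: -10-1,-100-
  m27: -10-1 ←essential
Essential: -10-1, 0-01-, 01--0, 101-0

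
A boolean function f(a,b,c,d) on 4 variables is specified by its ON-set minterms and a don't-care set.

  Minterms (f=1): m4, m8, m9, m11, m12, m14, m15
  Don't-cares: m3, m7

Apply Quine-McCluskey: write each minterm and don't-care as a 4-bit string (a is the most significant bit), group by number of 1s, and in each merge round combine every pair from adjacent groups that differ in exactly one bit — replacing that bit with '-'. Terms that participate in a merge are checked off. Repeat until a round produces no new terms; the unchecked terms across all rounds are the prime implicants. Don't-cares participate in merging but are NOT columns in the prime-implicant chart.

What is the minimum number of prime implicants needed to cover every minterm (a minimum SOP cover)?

4

[col 0] 0011*, 0100*, 0111*, 1000*, 1001*, 1011*, 1100*, 1110*, 1111*
[col 1] -011*, -100, -111*, 0-11*, 1-00, 1-11*, 10-1, 100-, 11-0, 111-
[col 2] --11
Prime implicants: --11, -100, 1-00, 10-1, 100-, 11-0, 111-
PI chart (minterm → PIs covering it):
  4 | -100  (sole → essential)
  8 | 1-00,100-
  9 | 10-1,100-
  11 | --11,10-1
  12 | -100,1-00,11-0
  14 | 11-0,111-
  15 | --11,111-
Essential prime implicants: -100
Petrick residual → --11, 100-, 11-0
Minimum SOP uses 4 PIs: cd + bc'd' + ab'c' + abd'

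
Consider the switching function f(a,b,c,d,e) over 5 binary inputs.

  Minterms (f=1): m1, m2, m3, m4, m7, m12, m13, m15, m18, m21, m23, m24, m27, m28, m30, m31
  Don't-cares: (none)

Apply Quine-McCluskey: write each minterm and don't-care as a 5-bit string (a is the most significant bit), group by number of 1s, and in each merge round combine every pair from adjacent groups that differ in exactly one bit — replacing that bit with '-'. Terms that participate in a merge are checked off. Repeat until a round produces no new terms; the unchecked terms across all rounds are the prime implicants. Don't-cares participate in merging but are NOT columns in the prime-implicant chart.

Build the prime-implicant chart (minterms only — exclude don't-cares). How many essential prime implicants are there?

Round 0: 00001✓ 00010✓ 00011✓ 00100✓ 00111✓ 01100✓ 01101✓ 01111✓ 10010✓ 10101✓ 10111✓ 11000✓ 11011✓ 11100✓ 11110✓ 11111✓
Round 1: -0010 -0111✓ -1100 -1111✓ 0-100 0-111✓ 00-11 000-1 0001- 011-1 0110- 1-111✓ 101-1 11-00 11-11 111-0 1111-
Round 2: --111
PIs = {--111, -0010, -1100, 0-100, 00-11, 000-1, 0001-, 011-1, 0110-, 101-1, 11-00, 11-11, 111-0, 1111-}
Coverage chart:
  m1: 000-1 ←essential
  m2: -0010,0001-
  m3: 00-11,000-1,0001-
  m4: 0-100 ←essential
  m7: --111,00-11
  m12: -1100,0-100,0110-
  m13: 011-1,0110-
  m15: --111,011-1
  m18: -0010 ←essential
  m21: 101-1 ←essential
  m23: --111,101-1
  m24: 11-00 ←essential
  m27: 11-11 ←essential
  m28: -1100,11-00,111-0
  m30: 111-0,1111-
  m31: --111,11-11,1111-
Essential: -0010, 0-100, 000-1, 101-1, 11-00, 11-11

6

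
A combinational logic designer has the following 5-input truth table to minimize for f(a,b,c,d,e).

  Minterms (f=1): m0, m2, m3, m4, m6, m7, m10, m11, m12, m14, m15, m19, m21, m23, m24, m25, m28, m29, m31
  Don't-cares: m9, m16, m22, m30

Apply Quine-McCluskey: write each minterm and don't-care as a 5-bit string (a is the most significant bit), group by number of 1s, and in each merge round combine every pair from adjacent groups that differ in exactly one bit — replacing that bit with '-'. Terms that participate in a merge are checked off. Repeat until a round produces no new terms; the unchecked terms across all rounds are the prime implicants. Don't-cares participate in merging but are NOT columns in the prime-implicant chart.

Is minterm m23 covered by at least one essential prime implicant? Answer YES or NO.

size-2^0 implicants → 00000(✓)  00010(✓)  00011(✓)  00100(✓)  00110(✓)  00111(✓)  01001(✓)  01010(✓)  01011(✓)  01100(✓)  01110(✓)  01111(✓)  10000(✓)  10011(✓)  10101(✓)  10110(✓)  10111(✓)  11000(✓)  11001(✓)  11100(✓)  11101(✓)  11110(✓)  11111(✓)
size-2^1 implicants → -0000  -0011(✓)  -0110(✓)  -0111(✓)  -1001  -1100(✓)  -1110(✓)  -1111(✓)  0-010(✓)  0-011(✓)  0-100(✓)  0-110(✓)  0-111(✓)  00-00(✓)  00-10(✓)  00-11(✓)  000-0(✓)  0001-(✓)  001-0(✓)  0011-(✓)  01-10(✓)  01-11(✓)  010-1  0101-(✓)  011-0(✓)  0111-(✓)  1-000  1-101(✓)  1-110(✓)  1-111(✓)  10-11(✓)  101-1(✓)  1011-(✓)  11-00(✓)  11-01(✓)  1100-(✓)  111-0(✓)  111-1(✓)  1110-(✓)  1111-(✓)
size-2^2 implicants → --110(✓)  --111(✓)  -0-11  -011-(✓)  -11-0  -111-(✓)  0--10(✓)  0--11(✓)  0-01-(✓)  0-1-0  0-11-(✓)  00--0  00-1-(✓)  01-1-(✓)  1-1-1  1-11-(✓)  11-0-  111--
size-2^3 implicants → --11-  0--1-
Unchecked terms (primes): --11-, -0-11, -0000, -1001, -11-0, 0--1-, 0-1-0, 00--0, 010-1, 1-000, 1-1-1, 11-0-, 111--
Minterm coverage:
  m0 ⊆ -0000,00--0
  m2 ⊆ 0--1-,00--0
  m3 ⊆ -0-11,0--1-
  m4 ⊆ 0-1-0,00--0
  m6 ⊆ --11-,0--1-,0-1-0,00--0
  m7 ⊆ --11-,-0-11,0--1-
  m10 ⊆ 0--1- [E]
  m11 ⊆ 0--1-,010-1
  m12 ⊆ -11-0,0-1-0
  m14 ⊆ --11-,-11-0,0--1-,0-1-0
  m15 ⊆ --11-,0--1-
  m19 ⊆ -0-11 [E]
  m21 ⊆ 1-1-1 [E]
  m23 ⊆ --11-,-0-11,1-1-1
  m24 ⊆ 1-000,11-0-
  m25 ⊆ -1001,11-0-
  m28 ⊆ -11-0,11-0-,111--
  m29 ⊆ 1-1-1,11-0-,111--
  m31 ⊆ --11-,1-1-1,111--
E = {-0-11, 0--1-, 1-1-1}

YES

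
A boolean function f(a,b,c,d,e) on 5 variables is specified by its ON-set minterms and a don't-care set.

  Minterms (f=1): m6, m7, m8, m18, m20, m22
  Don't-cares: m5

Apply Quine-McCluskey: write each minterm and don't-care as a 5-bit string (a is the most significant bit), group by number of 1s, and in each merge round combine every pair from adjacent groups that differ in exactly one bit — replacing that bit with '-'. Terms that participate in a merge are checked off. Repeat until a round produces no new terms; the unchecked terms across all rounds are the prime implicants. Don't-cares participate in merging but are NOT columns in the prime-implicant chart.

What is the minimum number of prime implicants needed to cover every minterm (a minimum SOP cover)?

[col 0] 00101*, 00110*, 00111*, 01000, 10010*, 10100*, 10110*
[col 1] -0110, 001-1, 0011-, 10-10, 101-0
Prime implicants: -0110, 001-1, 0011-, 01000, 10-10, 101-0
PI chart (minterm → PIs covering it):
  6 | -0110,0011-
  7 | 001-1,0011-
  8 | 01000  (sole → essential)
  18 | 10-10  (sole → essential)
  20 | 101-0  (sole → essential)
  22 | -0110,10-10,101-0
Essential prime implicants: 01000, 10-10, 101-0
Petrick residual → 0011-
Minimum SOP uses 4 PIs: a'b'cd + a'bc'd'e' + ab'de' + ab'ce'

4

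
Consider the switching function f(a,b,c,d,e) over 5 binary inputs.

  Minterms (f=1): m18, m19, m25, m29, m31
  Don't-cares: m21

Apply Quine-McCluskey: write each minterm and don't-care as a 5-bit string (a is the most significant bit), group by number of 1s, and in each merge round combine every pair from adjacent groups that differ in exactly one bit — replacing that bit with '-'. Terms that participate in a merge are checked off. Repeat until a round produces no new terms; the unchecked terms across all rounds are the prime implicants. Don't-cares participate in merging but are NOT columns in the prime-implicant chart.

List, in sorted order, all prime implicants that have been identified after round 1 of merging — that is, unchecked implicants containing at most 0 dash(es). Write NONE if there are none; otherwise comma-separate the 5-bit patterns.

NONE

[col 0] 10010*, 10011*, 10101*, 11001*, 11101*, 11111*
[col 1] 1-101, 1001-, 11-01, 111-1
Prime implicants: 1-101, 1001-, 11-01, 111-1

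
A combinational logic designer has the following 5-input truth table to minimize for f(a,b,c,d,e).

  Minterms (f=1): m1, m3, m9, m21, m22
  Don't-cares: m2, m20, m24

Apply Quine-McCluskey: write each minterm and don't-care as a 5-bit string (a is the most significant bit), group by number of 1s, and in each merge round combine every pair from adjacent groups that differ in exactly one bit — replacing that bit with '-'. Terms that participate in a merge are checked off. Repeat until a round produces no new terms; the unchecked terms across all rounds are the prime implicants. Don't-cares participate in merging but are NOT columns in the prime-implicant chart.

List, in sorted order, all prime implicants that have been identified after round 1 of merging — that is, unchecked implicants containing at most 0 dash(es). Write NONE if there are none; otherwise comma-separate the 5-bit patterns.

11000

Round 0: 00001✓ 00010✓ 00011✓ 01001✓ 10100✓ 10101✓ 10110✓ 11000
Round 1: 0-001 000-1 0001- 101-0 1010-
PIs = {0-001, 000-1, 0001-, 101-0, 1010-, 11000}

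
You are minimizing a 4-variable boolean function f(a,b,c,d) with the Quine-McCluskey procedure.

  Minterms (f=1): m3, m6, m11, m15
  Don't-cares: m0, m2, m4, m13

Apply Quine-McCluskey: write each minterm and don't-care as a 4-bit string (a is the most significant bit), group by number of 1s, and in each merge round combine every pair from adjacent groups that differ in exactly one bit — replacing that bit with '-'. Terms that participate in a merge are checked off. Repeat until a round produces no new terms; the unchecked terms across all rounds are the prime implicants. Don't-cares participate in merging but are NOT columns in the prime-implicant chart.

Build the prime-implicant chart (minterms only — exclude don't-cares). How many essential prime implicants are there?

1

[col 0] 0000*, 0010*, 0011*, 0100*, 0110*, 1011*, 1101*, 1111*
[col 1] -011, 0-00*, 0-10*, 00-0*, 001-, 01-0*, 1-11, 11-1
[col 2] 0--0
Prime implicants: -011, 0--0, 001-, 1-11, 11-1
PI chart (minterm → PIs covering it):
  3 | -011,001-
  6 | 0--0  (sole → essential)
  11 | -011,1-11
  15 | 1-11,11-1
Essential prime implicants: 0--0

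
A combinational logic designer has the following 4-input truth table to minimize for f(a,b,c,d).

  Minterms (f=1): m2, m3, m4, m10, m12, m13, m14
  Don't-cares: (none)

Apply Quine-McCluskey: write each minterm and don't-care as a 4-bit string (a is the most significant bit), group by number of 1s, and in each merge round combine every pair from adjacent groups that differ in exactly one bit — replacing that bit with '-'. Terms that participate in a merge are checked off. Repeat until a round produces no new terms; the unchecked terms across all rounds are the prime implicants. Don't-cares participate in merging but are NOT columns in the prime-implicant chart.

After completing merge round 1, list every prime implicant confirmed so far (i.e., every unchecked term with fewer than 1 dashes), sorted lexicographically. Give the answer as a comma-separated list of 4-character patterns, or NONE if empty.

NONE

[col 0] 0010*, 0011*, 0100*, 1010*, 1100*, 1101*, 1110*
[col 1] -010, -100, 001-, 1-10, 11-0, 110-
Prime implicants: -010, -100, 001-, 1-10, 11-0, 110-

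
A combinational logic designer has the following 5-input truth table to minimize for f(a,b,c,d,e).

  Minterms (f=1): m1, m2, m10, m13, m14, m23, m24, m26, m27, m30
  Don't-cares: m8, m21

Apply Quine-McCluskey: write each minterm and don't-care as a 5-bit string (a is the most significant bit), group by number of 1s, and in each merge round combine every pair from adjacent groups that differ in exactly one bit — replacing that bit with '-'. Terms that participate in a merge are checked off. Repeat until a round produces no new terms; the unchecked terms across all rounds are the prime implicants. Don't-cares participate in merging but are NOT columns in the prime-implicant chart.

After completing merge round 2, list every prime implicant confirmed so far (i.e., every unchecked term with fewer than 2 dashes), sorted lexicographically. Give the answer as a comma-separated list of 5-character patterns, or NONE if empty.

0-010, 00001, 01101, 101-1, 1101-

[col 0] 00001, 00010*, 01000*, 01010*, 01101, 01110*, 10101*, 10111*, 11000*, 11010*, 11011*, 11110*
[col 1] -1000*, -1010*, -1110*, 0-010, 01-10*, 010-0*, 101-1, 11-10*, 110-0*, 1101-
[col 2] -1-10, -10-0
Prime implicants: -1-10, -10-0, 0-010, 00001, 01101, 101-1, 1101-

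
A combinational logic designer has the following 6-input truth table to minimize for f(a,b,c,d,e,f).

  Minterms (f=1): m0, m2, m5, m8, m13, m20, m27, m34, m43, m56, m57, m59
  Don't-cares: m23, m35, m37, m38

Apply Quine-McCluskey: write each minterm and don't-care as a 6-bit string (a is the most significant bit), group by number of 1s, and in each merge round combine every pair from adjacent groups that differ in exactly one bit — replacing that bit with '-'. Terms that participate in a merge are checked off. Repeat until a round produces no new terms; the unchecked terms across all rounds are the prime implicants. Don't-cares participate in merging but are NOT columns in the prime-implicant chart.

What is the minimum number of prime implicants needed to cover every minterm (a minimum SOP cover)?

Round 0: 000000✓ 000010✓ 000101✓ 001000✓ 001101✓ 010100 010111 011011✓ 100010✓ 100011✓ 100101✓ 100110✓ 101011✓ 111000✓ 111001✓ 111011✓
Round 1: -00010 -00101 -11011 00-000 00-101 0000-0 1-1011 10-011 100-10 10001- 1110-1 11100-
PIs = {-00010, -00101, -11011, 00-000, 00-101, 0000-0, 010100, 010111, 1-1011, 10-011, 100-10, 10001-, 1110-1, 11100-}
Coverage chart:
  m0: 00-000,0000-0
  m2: -00010,0000-0
  m5: -00101,00-101
  m8: 00-000 ←essential
  m13: 00-101 ←essential
  m20: 010100 ←essential
  m27: -11011 ←essential
  m34: -00010,100-10,10001-
  m43: 1-1011,10-011
  m56: 11100- ←essential
  m57: 1110-1,11100-
  m59: -11011,1-1011,1110-1
Essential: -11011, 00-000, 00-101, 010100, 11100-
Petrick residual → -00010, 1-1011
Min cover (7 terms): b'c'd'ef' + bcd'ef + a'b'd'e'f' + a'b'de'f + a'bc'de'f' + acd'ef + abcd'e'

7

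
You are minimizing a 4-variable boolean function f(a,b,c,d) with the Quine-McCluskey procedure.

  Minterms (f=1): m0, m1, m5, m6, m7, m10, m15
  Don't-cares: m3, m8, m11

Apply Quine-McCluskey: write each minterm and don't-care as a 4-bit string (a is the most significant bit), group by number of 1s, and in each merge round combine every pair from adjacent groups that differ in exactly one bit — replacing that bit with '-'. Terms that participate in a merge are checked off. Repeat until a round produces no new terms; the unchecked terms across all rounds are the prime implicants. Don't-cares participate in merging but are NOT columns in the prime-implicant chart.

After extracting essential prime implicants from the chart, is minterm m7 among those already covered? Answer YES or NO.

YES

Round 0: 0000✓ 0001✓ 0011✓ 0101✓ 0110✓ 0111✓ 1000✓ 1010✓ 1011✓ 1111✓
Round 1: -000 -011✓ -111✓ 0-01✓ 0-11✓ 00-1✓ 000- 01-1✓ 011- 1-11✓ 10-0 101-
Round 2: --11 0--1
PIs = {--11, -000, 0--1, 000-, 011-, 10-0, 101-}
Coverage chart:
  m0: -000,000-
  m1: 0--1,000-
  m5: 0--1 ←essential
  m6: 011- ←essential
  m7: --11,0--1,011-
  m10: 10-0,101-
  m15: --11 ←essential
Essential: --11, 0--1, 011-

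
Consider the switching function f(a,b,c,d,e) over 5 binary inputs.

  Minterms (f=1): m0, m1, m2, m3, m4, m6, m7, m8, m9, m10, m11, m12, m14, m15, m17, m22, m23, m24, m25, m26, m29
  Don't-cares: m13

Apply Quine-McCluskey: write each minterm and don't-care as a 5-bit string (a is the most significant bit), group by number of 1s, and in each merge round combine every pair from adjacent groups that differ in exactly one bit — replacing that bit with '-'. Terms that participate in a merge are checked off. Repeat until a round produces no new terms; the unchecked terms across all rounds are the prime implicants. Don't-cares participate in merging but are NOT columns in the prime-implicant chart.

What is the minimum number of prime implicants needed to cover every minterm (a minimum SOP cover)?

[col 0] 00000*, 00001*, 00010*, 00011*, 00100*, 00110*, 00111*, 01000*, 01001*, 01010*, 01011*, 01100*, 01101*, 01110*, 01111*, 10001*, 10110*, 10111*, 11000*, 11001*, 11010*, 11101*
[col 1] -0001*, -0110*, -0111*, -1000*, -1001*, -1010*, -1101*, 0-000*, 0-001*, 0-010*, 0-011*, 0-100*, 0-110*, 0-111*, 00-00*, 00-10*, 00-11*, 000-0*, 000-1*, 0000-*, 0001-*, 001-0*, 0011-*, 01-00*, 01-01*, 01-10*, 01-11*, 010-0*, 010-1*, 0100-*, 0101-*, 011-0*, 011-1*, 0110-*, 0111-*, 1-001*, 1011-*, 11-01*, 110-0*, 1100-*
[col 2] --001, -011-, -1-01, -10-0, -100-, 0--00*, 0--10*, 0--11*, 0-0-0*, 0-0-1*, 0-00-*, 0-01-*, 0-1-0*, 0-11-*, 00--0*, 00-1-*, 000--*, 01--0*, 01--1*, 01-0-*, 01-1-*, 010--*, 011--*
[col 3] 0---0, 0--1-, 0-0--, 01---
Prime implicants: --001, -011-, -1-01, -10-0, -100-, 0---0, 0--1-, 0-0--, 01---
PI chart (minterm → PIs covering it):
  0 | 0---0,0-0--
  1 | --001,0-0--
  2 | 0---0,0--1-,0-0--
  3 | 0--1-,0-0--
  4 | 0---0  (sole → essential)
  6 | -011-,0---0,0--1-
  7 | -011-,0--1-
  8 | -10-0,-100-,0---0,0-0--,01---
  9 | --001,-1-01,-100-,0-0--,01---
  10 | -10-0,0---0,0--1-,0-0--,01---
  11 | 0--1-,0-0--,01---
  12 | 0---0,01---
  14 | 0---0,0--1-,01---
  15 | 0--1-,01---
  17 | --001  (sole → essential)
  22 | -011-  (sole → essential)
  23 | -011-  (sole → essential)
  24 | -10-0,-100-
  25 | --001,-1-01,-100-
  26 | -10-0  (sole → essential)
  29 | -1-01  (sole → essential)
Essential prime implicants: --001, -011-, -1-01, -10-0, 0---0
Petrick residual → 0--1-
Minimum SOP uses 6 PIs: c'd'e + b'cd + bd'e + bc'e' + a'e' + a'd

6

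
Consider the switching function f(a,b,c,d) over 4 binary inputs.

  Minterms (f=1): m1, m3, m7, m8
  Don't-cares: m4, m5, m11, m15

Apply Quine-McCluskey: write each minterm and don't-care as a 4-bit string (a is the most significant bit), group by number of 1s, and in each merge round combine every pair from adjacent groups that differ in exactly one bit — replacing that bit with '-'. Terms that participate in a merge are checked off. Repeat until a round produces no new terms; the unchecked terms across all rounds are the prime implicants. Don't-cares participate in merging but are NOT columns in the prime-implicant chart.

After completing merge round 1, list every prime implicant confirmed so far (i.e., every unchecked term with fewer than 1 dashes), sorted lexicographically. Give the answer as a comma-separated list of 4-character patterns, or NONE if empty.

1000

size-2^0 implicants → 0001(✓)  0011(✓)  0100(✓)  0101(✓)  0111(✓)  1000  1011(✓)  1111(✓)
size-2^1 implicants → -011(✓)  -111(✓)  0-01(✓)  0-11(✓)  00-1(✓)  01-1(✓)  010-  1-11(✓)
size-2^2 implicants → --11  0--1
Unchecked terms (primes): --11, 0--1, 010-, 1000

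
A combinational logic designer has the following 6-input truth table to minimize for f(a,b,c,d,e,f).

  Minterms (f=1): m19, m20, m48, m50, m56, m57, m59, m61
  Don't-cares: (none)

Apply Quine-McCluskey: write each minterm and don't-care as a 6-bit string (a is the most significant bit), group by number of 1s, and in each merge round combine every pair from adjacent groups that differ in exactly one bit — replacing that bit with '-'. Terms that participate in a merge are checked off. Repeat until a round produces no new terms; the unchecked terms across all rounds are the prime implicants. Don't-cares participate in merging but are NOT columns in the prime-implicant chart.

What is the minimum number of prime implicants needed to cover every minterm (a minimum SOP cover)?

6

[col 0] 010011, 010100, 110000*, 110010*, 111000*, 111001*, 111011*, 111101*
[col 1] 11-000, 1100-0, 111-01, 1110-1, 11100-
Prime implicants: 010011, 010100, 11-000, 1100-0, 111-01, 1110-1, 11100-
PI chart (minterm → PIs covering it):
  19 | 010011  (sole → essential)
  20 | 010100  (sole → essential)
  48 | 11-000,1100-0
  50 | 1100-0  (sole → essential)
  56 | 11-000,11100-
  57 | 111-01,1110-1,11100-
  59 | 1110-1  (sole → essential)
  61 | 111-01  (sole → essential)
Essential prime implicants: 010011, 010100, 1100-0, 111-01, 1110-1
Petrick residual → 11-000
Minimum SOP uses 6 PIs: a'bc'd'ef + a'bc'de'f' + abd'e'f' + abc'd'f' + abce'f + abcd'f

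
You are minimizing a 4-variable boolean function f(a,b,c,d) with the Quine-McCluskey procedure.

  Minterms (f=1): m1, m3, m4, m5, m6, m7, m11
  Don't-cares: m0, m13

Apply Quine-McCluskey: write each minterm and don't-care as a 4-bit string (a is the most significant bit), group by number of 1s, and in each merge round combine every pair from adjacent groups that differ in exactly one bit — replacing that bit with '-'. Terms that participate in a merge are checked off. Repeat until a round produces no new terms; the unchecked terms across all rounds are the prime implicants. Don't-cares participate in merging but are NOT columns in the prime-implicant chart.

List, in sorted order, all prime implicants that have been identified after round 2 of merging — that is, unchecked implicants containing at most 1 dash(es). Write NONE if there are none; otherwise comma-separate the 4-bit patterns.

Round 0: 0000✓ 0001✓ 0011✓ 0100✓ 0101✓ 0110✓ 0111✓ 1011✓ 1101✓
Round 1: -011 -101 0-00✓ 0-01✓ 0-11✓ 00-1✓ 000-✓ 01-0✓ 01-1✓ 010-✓ 011-✓
Round 2: 0--1 0-0- 01--
PIs = {-011, -101, 0--1, 0-0-, 01--}

-011, -101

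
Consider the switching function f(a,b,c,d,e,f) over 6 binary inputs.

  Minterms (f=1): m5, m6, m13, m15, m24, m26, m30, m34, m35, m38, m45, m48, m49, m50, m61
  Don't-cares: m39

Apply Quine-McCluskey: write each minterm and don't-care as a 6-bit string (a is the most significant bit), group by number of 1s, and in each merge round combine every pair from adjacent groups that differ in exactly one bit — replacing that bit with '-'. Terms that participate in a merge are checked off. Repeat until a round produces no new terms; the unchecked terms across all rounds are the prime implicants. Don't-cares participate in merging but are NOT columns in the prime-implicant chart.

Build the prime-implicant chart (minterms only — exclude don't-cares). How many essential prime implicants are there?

8

size-2^0 implicants → 000101(✓)  000110(✓)  001101(✓)  001111(✓)  011000(✓)  011010(✓)  011110(✓)  100010(✓)  100011(✓)  100110(✓)  100111(✓)  101101(✓)  110000(✓)  110001(✓)  110010(✓)  111101(✓)
size-2^1 implicants → -00110  -01101  00-101  0011-1  011-10  0110-0  1-0010  1-1101  100-10(✓)  100-11(✓)  10001-(✓)  10011-(✓)  1100-0  11000-
size-2^2 implicants → 100-1-
Unchecked terms (primes): -00110, -01101, 00-101, 0011-1, 011-10, 0110-0, 1-0010, 1-1101, 100-1-, 1100-0, 11000-
Minterm coverage:
  m5 ⊆ 00-101 [E]
  m6 ⊆ -00110 [E]
  m13 ⊆ -01101,00-101,0011-1
  m15 ⊆ 0011-1 [E]
  m24 ⊆ 0110-0 [E]
  m26 ⊆ 011-10,0110-0
  m30 ⊆ 011-10 [E]
  m34 ⊆ 1-0010,100-1-
  m35 ⊆ 100-1- [E]
  m38 ⊆ -00110,100-1-
  m45 ⊆ -01101,1-1101
  m48 ⊆ 1100-0,11000-
  m49 ⊆ 11000- [E]
  m50 ⊆ 1-0010,1100-0
  m61 ⊆ 1-1101 [E]
E = {-00110, 00-101, 0011-1, 011-10, 0110-0, 1-1101, 100-1-, 11000-}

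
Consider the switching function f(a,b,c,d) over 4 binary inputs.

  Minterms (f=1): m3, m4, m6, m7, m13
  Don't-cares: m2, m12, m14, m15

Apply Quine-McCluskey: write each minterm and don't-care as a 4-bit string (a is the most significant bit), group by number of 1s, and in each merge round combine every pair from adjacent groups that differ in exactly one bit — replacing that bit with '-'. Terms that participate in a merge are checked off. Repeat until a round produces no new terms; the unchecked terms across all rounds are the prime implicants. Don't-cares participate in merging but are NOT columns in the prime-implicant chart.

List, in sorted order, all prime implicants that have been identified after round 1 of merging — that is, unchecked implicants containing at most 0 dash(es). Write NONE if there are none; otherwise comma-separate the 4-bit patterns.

size-2^0 implicants → 0010(✓)  0011(✓)  0100(✓)  0110(✓)  0111(✓)  1100(✓)  1101(✓)  1110(✓)  1111(✓)
size-2^1 implicants → -100(✓)  -110(✓)  -111(✓)  0-10(✓)  0-11(✓)  001-(✓)  01-0(✓)  011-(✓)  11-0(✓)  11-1(✓)  110-(✓)  111-(✓)
size-2^2 implicants → -1-0  -11-  0-1-  11--
Unchecked terms (primes): -1-0, -11-, 0-1-, 11--

NONE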